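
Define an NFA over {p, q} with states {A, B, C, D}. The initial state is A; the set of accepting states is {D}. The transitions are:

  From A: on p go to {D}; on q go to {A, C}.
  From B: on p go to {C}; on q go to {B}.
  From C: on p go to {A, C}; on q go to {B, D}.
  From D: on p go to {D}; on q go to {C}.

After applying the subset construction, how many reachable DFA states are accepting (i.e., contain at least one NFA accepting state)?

Start state of the DFA: {A}.
{A} --p--> {D}  [new]
{A} --q--> {A, C}  [new]
{D} --p--> {D}  [seen]
{D} --q--> {C}  [new]
{A, C} --p--> {A, C, D}  [new]
{A, C} --q--> {A, B, C, D}  [new]
{C} --p--> {A, C}  [seen]
{C} --q--> {B, D}  [new]
{A, C, D} --p--> {A, C, D}  [seen]
{A, C, D} --q--> {A, B, C, D}  [seen]
{A, B, C, D} --p--> {A, C, D}  [seen]
{A, B, C, D} --q--> {A, B, C, D}  [seen]
{B, D} --p--> {C, D}  [new]
{B, D} --q--> {B, C}  [new]
{C, D} --p--> {A, C, D}  [seen]
{C, D} --q--> {B, C, D}  [new]
{B, C} --p--> {A, C}  [seen]
{B, C} --q--> {B, D}  [seen]
{B, C, D} --p--> {A, C, D}  [seen]
{B, C, D} --q--> {B, C, D}  [seen]
Reachable DFA states: {A}, {D}, {A, C}, {C}, {A, C, D}, {A, B, C, D}, {B, D}, {C, D}, {B, C}, {B, C, D}.
Accepting DFA states (contain an NFA accepting state): {D}, {A, C, D}, {A, B, C, D}, {B, D}, {C, D}, {B, C, D}.

6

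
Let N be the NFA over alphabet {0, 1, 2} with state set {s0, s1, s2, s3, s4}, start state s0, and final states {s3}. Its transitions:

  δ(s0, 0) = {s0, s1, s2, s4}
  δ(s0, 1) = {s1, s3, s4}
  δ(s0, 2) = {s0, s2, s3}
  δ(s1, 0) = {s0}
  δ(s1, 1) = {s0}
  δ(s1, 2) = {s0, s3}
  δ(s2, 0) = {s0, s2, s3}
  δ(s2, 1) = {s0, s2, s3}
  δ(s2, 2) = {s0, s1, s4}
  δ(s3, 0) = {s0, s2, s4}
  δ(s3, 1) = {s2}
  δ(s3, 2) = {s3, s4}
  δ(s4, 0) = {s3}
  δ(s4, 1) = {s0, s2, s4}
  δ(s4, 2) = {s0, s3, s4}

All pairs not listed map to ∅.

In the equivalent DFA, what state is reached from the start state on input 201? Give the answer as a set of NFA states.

Start: {s0}.
δ(s0,2) = {s0, s2, s3}.
Union: {s0, s2, s3}.
After 2: {s0, s2, s3}.
δ(s0,0) = {s0, s1, s2, s4}; δ(s2,0) = {s0, s2, s3}; δ(s3,0) = {s0, s2, s4}.
Union: {s0, s1, s2, s3, s4}.
After 0: {s0, s1, s2, s3, s4}.
δ(s0,1) = {s1, s3, s4}; δ(s1,1) = {s0}; δ(s2,1) = {s0, s2, s3}; δ(s3,1) = {s2}; δ(s4,1) = {s0, s2, s4}.
Union: {s0, s1, s2, s3, s4}.
After 1: {s0, s1, s2, s3, s4}.

{s0, s1, s2, s3, s4}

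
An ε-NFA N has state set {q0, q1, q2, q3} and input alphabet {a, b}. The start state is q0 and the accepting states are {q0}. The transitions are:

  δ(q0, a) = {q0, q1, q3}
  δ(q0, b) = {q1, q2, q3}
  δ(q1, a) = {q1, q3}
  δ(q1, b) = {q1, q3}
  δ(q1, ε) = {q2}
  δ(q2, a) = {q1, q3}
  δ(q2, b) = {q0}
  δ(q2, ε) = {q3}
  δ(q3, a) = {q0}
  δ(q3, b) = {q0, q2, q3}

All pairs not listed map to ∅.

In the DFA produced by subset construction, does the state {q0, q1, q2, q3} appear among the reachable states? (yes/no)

yes

Start state of the DFA: {q0} (ε-closure of the NFA start).
{q0} --a--> {q0, q1, q2, q3}  [new]
{q0} --b--> {q1, q2, q3}  [new]
{q0, q1, q2, q3} --a--> {q0, q1, q2, q3}  [seen]
{q0, q1, q2, q3} --b--> {q0, q1, q2, q3}  [seen]
{q1, q2, q3} --a--> {q0, q1, q2, q3}  [seen]
{q1, q2, q3} --b--> {q0, q1, q2, q3}  [seen]
Reachable DFA states: {q0}, {q0, q1, q2, q3}, {q1, q2, q3}.
{q0, q1, q2, q3} is among them.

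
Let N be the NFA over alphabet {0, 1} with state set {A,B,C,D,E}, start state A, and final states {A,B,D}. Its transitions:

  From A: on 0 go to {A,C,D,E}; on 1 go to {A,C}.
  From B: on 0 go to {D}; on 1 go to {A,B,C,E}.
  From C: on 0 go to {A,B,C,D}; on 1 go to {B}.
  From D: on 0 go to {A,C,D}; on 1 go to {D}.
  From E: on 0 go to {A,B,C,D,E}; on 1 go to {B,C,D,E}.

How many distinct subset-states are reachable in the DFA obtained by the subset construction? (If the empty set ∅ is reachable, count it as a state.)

6

Start state of the DFA: {A}.
{A} --0--> {A,C,D,E}  [new]
{A} --1--> {A,C}  [new]
{A,C,D,E} --0--> {A,B,C,D,E}  [new]
{A,C,D,E} --1--> {A,B,C,D,E}  [seen]
{A,C} --0--> {A,B,C,D,E}  [seen]
{A,C} --1--> {A,B,C}  [new]
{A,B,C,D,E} --0--> {A,B,C,D,E}  [seen]
{A,B,C,D,E} --1--> {A,B,C,D,E}  [seen]
{A,B,C} --0--> {A,B,C,D,E}  [seen]
{A,B,C} --1--> {A,B,C,E}  [new]
{A,B,C,E} --0--> {A,B,C,D,E}  [seen]
{A,B,C,E} --1--> {A,B,C,D,E}  [seen]
Reachable DFA states: {A}, {A,C,D,E}, {A,C}, {A,B,C,D,E}, {A,B,C}, {A,B,C,E}.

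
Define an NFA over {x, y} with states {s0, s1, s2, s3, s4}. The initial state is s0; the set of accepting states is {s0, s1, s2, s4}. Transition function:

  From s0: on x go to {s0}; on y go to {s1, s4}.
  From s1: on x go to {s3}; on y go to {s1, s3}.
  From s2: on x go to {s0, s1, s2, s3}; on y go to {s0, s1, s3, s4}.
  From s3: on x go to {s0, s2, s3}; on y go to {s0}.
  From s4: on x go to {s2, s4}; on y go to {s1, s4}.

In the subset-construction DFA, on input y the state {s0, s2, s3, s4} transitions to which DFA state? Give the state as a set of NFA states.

δ(s0,y) = {s1, s4}; δ(s2,y) = {s0, s1, s3, s4}; δ(s3,y) = {s0}; δ(s4,y) = {s1, s4}.
Union: {s0, s1, s3, s4}.

{s0, s1, s3, s4}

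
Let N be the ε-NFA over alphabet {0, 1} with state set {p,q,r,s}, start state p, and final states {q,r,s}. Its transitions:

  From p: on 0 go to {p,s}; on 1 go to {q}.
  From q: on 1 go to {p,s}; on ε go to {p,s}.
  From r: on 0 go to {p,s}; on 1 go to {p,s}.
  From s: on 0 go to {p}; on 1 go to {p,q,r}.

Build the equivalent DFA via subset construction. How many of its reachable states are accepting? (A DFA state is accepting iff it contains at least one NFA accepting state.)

Start state of the DFA: {p} (ε-closure of the NFA start).
{p} --0--> {p,s}  [new]
{p} --1--> {p,q,s}  [new]
{p,s} --0--> {p,s}  [seen]
{p,s} --1--> {p,q,r,s}  [new]
{p,q,s} --0--> {p,s}  [seen]
{p,q,s} --1--> {p,q,r,s}  [seen]
{p,q,r,s} --0--> {p,s}  [seen]
{p,q,r,s} --1--> {p,q,r,s}  [seen]
Reachable DFA states: {p}, {p,s}, {p,q,s}, {p,q,r,s}.
Accepting DFA states (contain an NFA accepting state): {p,s}, {p,q,s}, {p,q,r,s}.

3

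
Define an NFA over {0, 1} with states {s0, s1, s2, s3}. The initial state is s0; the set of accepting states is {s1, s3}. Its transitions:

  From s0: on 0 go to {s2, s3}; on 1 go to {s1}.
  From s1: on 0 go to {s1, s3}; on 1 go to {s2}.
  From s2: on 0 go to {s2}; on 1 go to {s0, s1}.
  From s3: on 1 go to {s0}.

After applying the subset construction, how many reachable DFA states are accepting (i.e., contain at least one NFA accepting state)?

Start state of the DFA: {s0}.
{s0} --0--> {s2, s3}  [new]
{s0} --1--> {s1}  [new]
{s2, s3} --0--> {s2}  [new]
{s2, s3} --1--> {s0, s1}  [new]
{s1} --0--> {s1, s3}  [new]
{s1} --1--> {s2}  [seen]
{s2} --0--> {s2}  [seen]
{s2} --1--> {s0, s1}  [seen]
{s0, s1} --0--> {s1, s2, s3}  [new]
{s0, s1} --1--> {s1, s2}  [new]
{s1, s3} --0--> {s1, s3}  [seen]
{s1, s3} --1--> {s0, s2}  [new]
{s1, s2, s3} --0--> {s1, s2, s3}  [seen]
{s1, s2, s3} --1--> {s0, s1, s2}  [new]
{s1, s2} --0--> {s1, s2, s3}  [seen]
{s1, s2} --1--> {s0, s1, s2}  [seen]
{s0, s2} --0--> {s2, s3}  [seen]
{s0, s2} --1--> {s0, s1}  [seen]
{s0, s1, s2} --0--> {s1, s2, s3}  [seen]
{s0, s1, s2} --1--> {s0, s1, s2}  [seen]
Reachable DFA states: {s0}, {s2, s3}, {s1}, {s2}, {s0, s1}, {s1, s3}, {s1, s2, s3}, {s1, s2}, {s0, s2}, {s0, s1, s2}.
Accepting DFA states (contain an NFA accepting state): {s2, s3}, {s1}, {s0, s1}, {s1, s3}, {s1, s2, s3}, {s1, s2}, {s0, s1, s2}.

7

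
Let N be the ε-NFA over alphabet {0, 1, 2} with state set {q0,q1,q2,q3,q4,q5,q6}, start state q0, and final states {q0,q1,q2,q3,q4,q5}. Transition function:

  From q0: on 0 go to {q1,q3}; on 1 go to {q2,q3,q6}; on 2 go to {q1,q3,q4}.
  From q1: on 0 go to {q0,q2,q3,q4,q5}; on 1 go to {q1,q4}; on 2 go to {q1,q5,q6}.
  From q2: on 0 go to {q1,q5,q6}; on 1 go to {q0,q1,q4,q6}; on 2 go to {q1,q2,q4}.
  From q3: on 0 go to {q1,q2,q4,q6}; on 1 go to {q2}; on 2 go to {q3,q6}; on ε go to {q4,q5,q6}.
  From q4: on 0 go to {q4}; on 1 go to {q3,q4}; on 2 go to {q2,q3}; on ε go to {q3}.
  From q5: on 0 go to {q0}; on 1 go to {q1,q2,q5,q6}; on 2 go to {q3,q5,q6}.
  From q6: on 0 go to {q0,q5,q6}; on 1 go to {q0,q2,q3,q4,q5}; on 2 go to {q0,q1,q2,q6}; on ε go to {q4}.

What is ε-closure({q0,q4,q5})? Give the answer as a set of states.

Begin with {q0,q4,q5}.
q4 →ε {q3}; add q3.
q3 →ε {q4,q5,q6}; add q6.
ε-closure = {q0,q3,q4,q5,q6}.

{q0,q3,q4,q5,q6}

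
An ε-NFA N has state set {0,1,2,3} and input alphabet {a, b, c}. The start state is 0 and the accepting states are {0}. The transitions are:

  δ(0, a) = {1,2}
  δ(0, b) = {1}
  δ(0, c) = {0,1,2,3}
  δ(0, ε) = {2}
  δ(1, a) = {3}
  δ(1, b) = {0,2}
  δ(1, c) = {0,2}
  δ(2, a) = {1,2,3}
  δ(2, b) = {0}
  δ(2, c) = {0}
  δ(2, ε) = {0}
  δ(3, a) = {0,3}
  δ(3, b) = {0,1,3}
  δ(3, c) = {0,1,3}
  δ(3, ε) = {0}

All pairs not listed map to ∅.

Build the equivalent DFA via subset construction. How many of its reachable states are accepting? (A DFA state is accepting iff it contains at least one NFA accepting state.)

Start state of the DFA: {0,2} (ε-closure of the NFA start).
{0,2} --a--> {0,1,2,3}  [new]
{0,2} --b--> {0,1,2}  [new]
{0,2} --c--> {0,1,2,3}  [seen]
{0,1,2,3} --a--> {0,1,2,3}  [seen]
{0,1,2,3} --b--> {0,1,2,3}  [seen]
{0,1,2,3} --c--> {0,1,2,3}  [seen]
{0,1,2} --a--> {0,1,2,3}  [seen]
{0,1,2} --b--> {0,1,2}  [seen]
{0,1,2} --c--> {0,1,2,3}  [seen]
Reachable DFA states: {0,2}, {0,1,2,3}, {0,1,2}.
Accepting DFA states (contain an NFA accepting state): {0,2}, {0,1,2,3}, {0,1,2}.

3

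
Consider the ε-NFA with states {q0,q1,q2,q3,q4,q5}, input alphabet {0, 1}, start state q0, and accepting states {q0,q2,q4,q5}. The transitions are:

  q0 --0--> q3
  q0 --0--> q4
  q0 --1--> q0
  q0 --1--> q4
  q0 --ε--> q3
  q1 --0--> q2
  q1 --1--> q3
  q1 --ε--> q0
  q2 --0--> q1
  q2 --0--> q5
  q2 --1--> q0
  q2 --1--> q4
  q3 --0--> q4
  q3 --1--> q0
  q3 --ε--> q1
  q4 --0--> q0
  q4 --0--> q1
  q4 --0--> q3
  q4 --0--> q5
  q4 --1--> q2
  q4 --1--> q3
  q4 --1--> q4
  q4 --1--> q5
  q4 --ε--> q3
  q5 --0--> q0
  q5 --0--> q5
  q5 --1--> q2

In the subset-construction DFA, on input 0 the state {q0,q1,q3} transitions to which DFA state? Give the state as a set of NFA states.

δ(q0,0) = {q3,q4}; δ(q1,0) = {q2}; δ(q3,0) = {q4}.
Union: {q2,q3,q4}.
ε-closure gives {q0,q1,q2,q3,q4}.

{q0,q1,q2,q3,q4}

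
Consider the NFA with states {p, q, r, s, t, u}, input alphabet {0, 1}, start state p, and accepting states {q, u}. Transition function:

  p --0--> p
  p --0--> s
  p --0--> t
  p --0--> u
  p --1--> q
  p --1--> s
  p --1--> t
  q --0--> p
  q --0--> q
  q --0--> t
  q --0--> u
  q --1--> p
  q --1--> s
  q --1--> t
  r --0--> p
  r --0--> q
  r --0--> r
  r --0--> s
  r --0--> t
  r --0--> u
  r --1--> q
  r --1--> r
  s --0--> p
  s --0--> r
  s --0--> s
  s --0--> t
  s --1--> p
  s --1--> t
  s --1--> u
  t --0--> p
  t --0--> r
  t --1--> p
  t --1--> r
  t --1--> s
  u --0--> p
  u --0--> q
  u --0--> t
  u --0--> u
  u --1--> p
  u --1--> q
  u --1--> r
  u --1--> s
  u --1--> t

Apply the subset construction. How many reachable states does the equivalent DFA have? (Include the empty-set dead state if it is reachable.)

5

Start state of the DFA: {p}.
{p} --0--> {p, s, t, u}  [new]
{p} --1--> {q, s, t}  [new]
{p, s, t, u} --0--> {p, q, r, s, t, u}  [new]
{p, s, t, u} --1--> {p, q, r, s, t, u}  [seen]
{q, s, t} --0--> {p, q, r, s, t, u}  [seen]
{q, s, t} --1--> {p, r, s, t, u}  [new]
{p, q, r, s, t, u} --0--> {p, q, r, s, t, u}  [seen]
{p, q, r, s, t, u} --1--> {p, q, r, s, t, u}  [seen]
{p, r, s, t, u} --0--> {p, q, r, s, t, u}  [seen]
{p, r, s, t, u} --1--> {p, q, r, s, t, u}  [seen]
Reachable DFA states: {p}, {p, s, t, u}, {q, s, t}, {p, q, r, s, t, u}, {p, r, s, t, u}.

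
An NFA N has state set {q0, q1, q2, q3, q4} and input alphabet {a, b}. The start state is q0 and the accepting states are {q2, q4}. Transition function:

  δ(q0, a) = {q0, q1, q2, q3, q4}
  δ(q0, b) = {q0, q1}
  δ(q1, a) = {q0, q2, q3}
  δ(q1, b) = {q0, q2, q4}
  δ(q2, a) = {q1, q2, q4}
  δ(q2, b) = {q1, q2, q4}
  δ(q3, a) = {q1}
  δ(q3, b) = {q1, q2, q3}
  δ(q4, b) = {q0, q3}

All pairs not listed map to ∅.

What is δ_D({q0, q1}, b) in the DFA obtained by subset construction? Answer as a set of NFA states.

{q0, q1, q2, q4}

δ(q0,b) = {q0, q1}; δ(q1,b) = {q0, q2, q4}.
Union: {q0, q1, q2, q4}.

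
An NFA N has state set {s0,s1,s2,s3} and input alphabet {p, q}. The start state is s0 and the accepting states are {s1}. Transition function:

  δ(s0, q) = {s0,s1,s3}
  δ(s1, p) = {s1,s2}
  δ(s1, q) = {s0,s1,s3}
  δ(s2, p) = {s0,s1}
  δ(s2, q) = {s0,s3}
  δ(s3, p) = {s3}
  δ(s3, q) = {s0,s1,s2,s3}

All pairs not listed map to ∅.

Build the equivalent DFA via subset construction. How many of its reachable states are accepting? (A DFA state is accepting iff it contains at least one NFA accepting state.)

3

Start state of the DFA: {s0}.
{s0} --p--> ∅  [new]
{s0} --q--> {s0,s1,s3}  [new]
∅ --p--> ∅  [seen]
∅ --q--> ∅  [seen]
{s0,s1,s3} --p--> {s1,s2,s3}  [new]
{s0,s1,s3} --q--> {s0,s1,s2,s3}  [new]
{s1,s2,s3} --p--> {s0,s1,s2,s3}  [seen]
{s1,s2,s3} --q--> {s0,s1,s2,s3}  [seen]
{s0,s1,s2,s3} --p--> {s0,s1,s2,s3}  [seen]
{s0,s1,s2,s3} --q--> {s0,s1,s2,s3}  [seen]
Reachable DFA states: {s0}, ∅, {s0,s1,s3}, {s1,s2,s3}, {s0,s1,s2,s3}.
Accepting DFA states (contain an NFA accepting state): {s0,s1,s3}, {s1,s2,s3}, {s0,s1,s2,s3}.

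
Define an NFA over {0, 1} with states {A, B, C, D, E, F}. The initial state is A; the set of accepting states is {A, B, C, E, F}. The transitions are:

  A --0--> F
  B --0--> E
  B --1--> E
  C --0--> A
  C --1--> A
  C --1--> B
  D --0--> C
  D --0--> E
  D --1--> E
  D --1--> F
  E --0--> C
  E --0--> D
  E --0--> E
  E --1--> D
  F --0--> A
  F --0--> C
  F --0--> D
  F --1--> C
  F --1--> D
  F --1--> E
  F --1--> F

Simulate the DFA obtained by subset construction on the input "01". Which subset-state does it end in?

{C, D, E, F}

Start: {A}.
δ(A,0) = {F}.
Union: {F}.
After 0: {F}.
δ(F,1) = {C, D, E, F}.
Union: {C, D, E, F}.
After 1: {C, D, E, F}.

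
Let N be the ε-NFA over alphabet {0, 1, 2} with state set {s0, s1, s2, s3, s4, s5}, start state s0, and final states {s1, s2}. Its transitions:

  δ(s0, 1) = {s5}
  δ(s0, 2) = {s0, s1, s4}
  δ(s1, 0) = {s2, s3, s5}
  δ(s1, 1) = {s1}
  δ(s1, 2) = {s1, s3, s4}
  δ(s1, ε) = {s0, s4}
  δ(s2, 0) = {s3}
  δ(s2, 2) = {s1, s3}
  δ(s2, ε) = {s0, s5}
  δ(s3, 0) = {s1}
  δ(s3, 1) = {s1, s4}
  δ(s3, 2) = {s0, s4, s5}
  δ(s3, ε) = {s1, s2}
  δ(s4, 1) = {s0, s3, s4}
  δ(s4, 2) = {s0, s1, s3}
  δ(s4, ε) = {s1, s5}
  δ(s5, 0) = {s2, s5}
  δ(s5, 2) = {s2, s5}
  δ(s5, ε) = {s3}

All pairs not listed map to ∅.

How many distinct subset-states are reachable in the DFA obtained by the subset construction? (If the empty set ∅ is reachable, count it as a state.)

3

Start state of the DFA: {s0} (ε-closure of the NFA start).
{s0} --0--> ∅  [new]
{s0} --1--> {s0, s1, s2, s3, s4, s5}  [new]
{s0} --2--> {s0, s1, s2, s3, s4, s5}  [seen]
∅ --0--> ∅  [seen]
∅ --1--> ∅  [seen]
∅ --2--> ∅  [seen]
{s0, s1, s2, s3, s4, s5} --0--> {s0, s1, s2, s3, s4, s5}  [seen]
{s0, s1, s2, s3, s4, s5} --1--> {s0, s1, s2, s3, s4, s5}  [seen]
{s0, s1, s2, s3, s4, s5} --2--> {s0, s1, s2, s3, s4, s5}  [seen]
Reachable DFA states: {s0}, ∅, {s0, s1, s2, s3, s4, s5}.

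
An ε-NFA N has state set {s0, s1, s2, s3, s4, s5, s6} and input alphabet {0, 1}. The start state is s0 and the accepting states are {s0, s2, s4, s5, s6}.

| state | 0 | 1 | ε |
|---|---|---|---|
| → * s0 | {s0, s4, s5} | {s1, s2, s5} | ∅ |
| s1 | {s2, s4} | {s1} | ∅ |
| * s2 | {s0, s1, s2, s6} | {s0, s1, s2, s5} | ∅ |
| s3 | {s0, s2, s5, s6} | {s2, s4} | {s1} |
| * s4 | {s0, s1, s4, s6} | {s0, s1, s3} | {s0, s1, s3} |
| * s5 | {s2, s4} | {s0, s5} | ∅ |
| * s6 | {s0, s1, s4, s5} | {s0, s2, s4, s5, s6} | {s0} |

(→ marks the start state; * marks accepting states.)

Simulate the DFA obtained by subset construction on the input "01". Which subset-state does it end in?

{s0, s1, s2, s3, s4, s5}

Start: {s0}.
δ(s0,0) = {s0, s4, s5}.
Union: {s0, s4, s5}.
ε-closure gives {s0, s1, s3, s4, s5}.
After 0: {s0, s1, s3, s4, s5}.
δ(s0,1) = {s1, s2, s5}; δ(s1,1) = {s1}; δ(s3,1) = {s2, s4}; δ(s4,1) = {s0, s1, s3}; δ(s5,1) = {s0, s5}.
Union: {s0, s1, s2, s3, s4, s5}.
After 1: {s0, s1, s2, s3, s4, s5}.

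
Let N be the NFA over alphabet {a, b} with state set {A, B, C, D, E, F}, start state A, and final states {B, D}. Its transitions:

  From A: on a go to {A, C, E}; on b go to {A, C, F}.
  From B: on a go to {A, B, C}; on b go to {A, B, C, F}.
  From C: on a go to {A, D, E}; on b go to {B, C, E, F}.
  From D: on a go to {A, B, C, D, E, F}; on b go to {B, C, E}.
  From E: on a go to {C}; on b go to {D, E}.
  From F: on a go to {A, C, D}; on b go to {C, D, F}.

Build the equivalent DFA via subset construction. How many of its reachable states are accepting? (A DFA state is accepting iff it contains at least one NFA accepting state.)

Start state of the DFA: {A}.
{A} --a--> {A, C, E}  [new]
{A} --b--> {A, C, F}  [new]
{A, C, E} --a--> {A, C, D, E}  [new]
{A, C, E} --b--> {A, B, C, D, E, F}  [new]
{A, C, F} --a--> {A, C, D, E}  [seen]
{A, C, F} --b--> {A, B, C, D, E, F}  [seen]
{A, C, D, E} --a--> {A, B, C, D, E, F}  [seen]
{A, C, D, E} --b--> {A, B, C, D, E, F}  [seen]
{A, B, C, D, E, F} --a--> {A, B, C, D, E, F}  [seen]
{A, B, C, D, E, F} --b--> {A, B, C, D, E, F}  [seen]
Reachable DFA states: {A}, {A, C, E}, {A, C, F}, {A, C, D, E}, {A, B, C, D, E, F}.
Accepting DFA states (contain an NFA accepting state): {A, C, D, E}, {A, B, C, D, E, F}.

2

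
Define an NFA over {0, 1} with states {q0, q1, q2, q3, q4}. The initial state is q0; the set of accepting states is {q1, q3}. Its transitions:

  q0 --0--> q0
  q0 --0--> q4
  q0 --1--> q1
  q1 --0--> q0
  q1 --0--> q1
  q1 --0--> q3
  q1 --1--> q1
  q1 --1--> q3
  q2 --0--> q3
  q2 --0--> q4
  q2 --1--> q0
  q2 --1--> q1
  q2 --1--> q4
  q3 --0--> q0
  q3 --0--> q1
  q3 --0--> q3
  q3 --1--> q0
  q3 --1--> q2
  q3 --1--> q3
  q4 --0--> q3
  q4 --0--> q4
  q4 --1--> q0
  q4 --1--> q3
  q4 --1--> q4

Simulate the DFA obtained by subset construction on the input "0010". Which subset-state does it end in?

Start: {q0}.
δ(q0,0) = {q0, q4}.
Union: {q0, q4}.
After 0: {q0, q4}.
δ(q0,0) = {q0, q4}; δ(q4,0) = {q3, q4}.
Union: {q0, q3, q4}.
After 0: {q0, q3, q4}.
δ(q0,1) = {q1}; δ(q3,1) = {q0, q2, q3}; δ(q4,1) = {q0, q3, q4}.
Union: {q0, q1, q2, q3, q4}.
After 1: {q0, q1, q2, q3, q4}.
δ(q0,0) = {q0, q4}; δ(q1,0) = {q0, q1, q3}; δ(q2,0) = {q3, q4}; δ(q3,0) = {q0, q1, q3}; δ(q4,0) = {q3, q4}.
Union: {q0, q1, q3, q4}.
After 0: {q0, q1, q3, q4}.

{q0, q1, q3, q4}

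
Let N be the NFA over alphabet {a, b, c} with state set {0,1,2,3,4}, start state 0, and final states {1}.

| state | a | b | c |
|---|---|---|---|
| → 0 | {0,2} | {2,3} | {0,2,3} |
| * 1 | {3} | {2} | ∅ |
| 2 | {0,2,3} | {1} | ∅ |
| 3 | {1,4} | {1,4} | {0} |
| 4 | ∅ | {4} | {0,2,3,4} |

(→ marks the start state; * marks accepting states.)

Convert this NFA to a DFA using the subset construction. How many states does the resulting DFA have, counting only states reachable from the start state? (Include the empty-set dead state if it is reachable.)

Start state of the DFA: {0}.
{0} --a--> {0,2}  [new]
{0} --b--> {2,3}  [new]
{0} --c--> {0,2,3}  [new]
{0,2} --a--> {0,2,3}  [seen]
{0,2} --b--> {1,2,3}  [new]
{0,2} --c--> {0,2,3}  [seen]
{2,3} --a--> {0,1,2,3,4}  [new]
{2,3} --b--> {1,4}  [new]
{2,3} --c--> {0}  [seen]
{0,2,3} --a--> {0,1,2,3,4}  [seen]
{0,2,3} --b--> {1,2,3,4}  [new]
{0,2,3} --c--> {0,2,3}  [seen]
{1,2,3} --a--> {0,1,2,3,4}  [seen]
{1,2,3} --b--> {1,2,4}  [new]
{1,2,3} --c--> {0}  [seen]
{0,1,2,3,4} --a--> {0,1,2,3,4}  [seen]
{0,1,2,3,4} --b--> {1,2,3,4}  [seen]
{0,1,2,3,4} --c--> {0,2,3,4}  [new]
{1,4} --a--> {3}  [new]
{1,4} --b--> {2,4}  [new]
{1,4} --c--> {0,2,3,4}  [seen]
{1,2,3,4} --a--> {0,1,2,3,4}  [seen]
{1,2,3,4} --b--> {1,2,4}  [seen]
{1,2,3,4} --c--> {0,2,3,4}  [seen]
{1,2,4} --a--> {0,2,3}  [seen]
{1,2,4} --b--> {1,2,4}  [seen]
{1,2,4} --c--> {0,2,3,4}  [seen]
{0,2,3,4} --a--> {0,1,2,3,4}  [seen]
{0,2,3,4} --b--> {1,2,3,4}  [seen]
{0,2,3,4} --c--> {0,2,3,4}  [seen]
{3} --a--> {1,4}  [seen]
{3} --b--> {1,4}  [seen]
{3} --c--> {0}  [seen]
{2,4} --a--> {0,2,3}  [seen]
{2,4} --b--> {1,4}  [seen]
{2,4} --c--> {0,2,3,4}  [seen]
Reachable DFA states: {0}, {0,2}, {2,3}, {0,2,3}, {1,2,3}, {0,1,2,3,4}, {1,4}, {1,2,3,4}, {1,2,4}, {0,2,3,4}, {3}, {2,4}.

12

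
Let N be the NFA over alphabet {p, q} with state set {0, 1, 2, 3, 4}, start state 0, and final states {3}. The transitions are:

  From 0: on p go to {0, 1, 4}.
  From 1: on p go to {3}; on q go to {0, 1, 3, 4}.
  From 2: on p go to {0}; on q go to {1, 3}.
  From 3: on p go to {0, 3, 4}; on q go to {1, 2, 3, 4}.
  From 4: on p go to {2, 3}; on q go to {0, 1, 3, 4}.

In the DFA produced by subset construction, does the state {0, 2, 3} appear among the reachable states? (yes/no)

Start state of the DFA: {0}.
{0} --p--> {0, 1, 4}  [new]
{0} --q--> ∅  [new]
{0, 1, 4} --p--> {0, 1, 2, 3, 4}  [new]
{0, 1, 4} --q--> {0, 1, 3, 4}  [new]
∅ --p--> ∅  [seen]
∅ --q--> ∅  [seen]
{0, 1, 2, 3, 4} --p--> {0, 1, 2, 3, 4}  [seen]
{0, 1, 2, 3, 4} --q--> {0, 1, 2, 3, 4}  [seen]
{0, 1, 3, 4} --p--> {0, 1, 2, 3, 4}  [seen]
{0, 1, 3, 4} --q--> {0, 1, 2, 3, 4}  [seen]
Reachable DFA states: {0}, {0, 1, 4}, ∅, {0, 1, 2, 3, 4}, {0, 1, 3, 4}.
{0, 2, 3} is not among them.

no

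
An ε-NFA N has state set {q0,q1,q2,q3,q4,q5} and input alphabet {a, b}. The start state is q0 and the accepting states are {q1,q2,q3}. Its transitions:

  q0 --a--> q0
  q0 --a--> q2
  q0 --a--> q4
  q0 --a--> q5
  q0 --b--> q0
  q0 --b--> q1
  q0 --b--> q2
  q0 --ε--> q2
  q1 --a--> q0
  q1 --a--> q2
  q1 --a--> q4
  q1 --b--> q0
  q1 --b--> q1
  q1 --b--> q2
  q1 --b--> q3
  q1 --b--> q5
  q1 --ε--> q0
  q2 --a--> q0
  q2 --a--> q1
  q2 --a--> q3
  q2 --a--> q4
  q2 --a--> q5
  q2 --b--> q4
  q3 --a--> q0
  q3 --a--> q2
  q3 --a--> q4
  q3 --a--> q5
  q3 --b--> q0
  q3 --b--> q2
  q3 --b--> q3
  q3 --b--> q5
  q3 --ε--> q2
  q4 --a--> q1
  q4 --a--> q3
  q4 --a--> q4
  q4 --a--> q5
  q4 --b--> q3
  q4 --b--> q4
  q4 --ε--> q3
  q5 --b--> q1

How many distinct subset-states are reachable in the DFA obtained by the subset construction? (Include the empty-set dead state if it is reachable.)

3

Start state of the DFA: {q0,q2} (ε-closure of the NFA start).
{q0,q2} --a--> {q0,q1,q2,q3,q4,q5}  [new]
{q0,q2} --b--> {q0,q1,q2,q3,q4}  [new]
{q0,q1,q2,q3,q4,q5} --a--> {q0,q1,q2,q3,q4,q5}  [seen]
{q0,q1,q2,q3,q4,q5} --b--> {q0,q1,q2,q3,q4,q5}  [seen]
{q0,q1,q2,q3,q4} --a--> {q0,q1,q2,q3,q4,q5}  [seen]
{q0,q1,q2,q3,q4} --b--> {q0,q1,q2,q3,q4,q5}  [seen]
Reachable DFA states: {q0,q2}, {q0,q1,q2,q3,q4,q5}, {q0,q1,q2,q3,q4}.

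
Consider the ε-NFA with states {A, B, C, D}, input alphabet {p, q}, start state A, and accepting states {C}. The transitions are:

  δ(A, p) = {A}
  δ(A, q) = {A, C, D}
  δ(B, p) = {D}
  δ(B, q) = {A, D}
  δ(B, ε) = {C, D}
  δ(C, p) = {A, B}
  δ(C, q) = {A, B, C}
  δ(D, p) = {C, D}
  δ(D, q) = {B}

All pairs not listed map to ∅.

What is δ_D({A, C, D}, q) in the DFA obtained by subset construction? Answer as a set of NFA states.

δ(A,q) = {A, C, D}; δ(C,q) = {A, B, C}; δ(D,q) = {B}.
Union: {A, B, C, D}.

{A, B, C, D}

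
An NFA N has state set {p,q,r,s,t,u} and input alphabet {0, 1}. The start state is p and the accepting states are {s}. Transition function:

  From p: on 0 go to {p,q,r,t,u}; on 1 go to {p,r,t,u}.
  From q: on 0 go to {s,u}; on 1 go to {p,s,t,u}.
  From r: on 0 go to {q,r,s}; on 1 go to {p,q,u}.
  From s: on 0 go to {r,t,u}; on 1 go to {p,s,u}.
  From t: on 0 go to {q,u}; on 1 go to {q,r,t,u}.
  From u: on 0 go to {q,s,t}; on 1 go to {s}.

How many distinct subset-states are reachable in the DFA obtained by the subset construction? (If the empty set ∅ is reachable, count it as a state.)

Start state of the DFA: {p}.
{p} --0--> {p,q,r,t,u}  [new]
{p} --1--> {p,r,t,u}  [new]
{p,q,r,t,u} --0--> {p,q,r,s,t,u}  [new]
{p,q,r,t,u} --1--> {p,q,r,s,t,u}  [seen]
{p,r,t,u} --0--> {p,q,r,s,t,u}  [seen]
{p,r,t,u} --1--> {p,q,r,s,t,u}  [seen]
{p,q,r,s,t,u} --0--> {p,q,r,s,t,u}  [seen]
{p,q,r,s,t,u} --1--> {p,q,r,s,t,u}  [seen]
Reachable DFA states: {p}, {p,q,r,t,u}, {p,r,t,u}, {p,q,r,s,t,u}.

4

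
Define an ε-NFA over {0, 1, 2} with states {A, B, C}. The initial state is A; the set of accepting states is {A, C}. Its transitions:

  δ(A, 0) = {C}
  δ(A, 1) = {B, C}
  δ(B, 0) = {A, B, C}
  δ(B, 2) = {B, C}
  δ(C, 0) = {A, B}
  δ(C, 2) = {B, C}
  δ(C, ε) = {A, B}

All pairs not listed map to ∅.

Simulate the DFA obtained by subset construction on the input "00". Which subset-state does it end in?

Start: {A}.
δ(A,0) = {C}.
Union: {C}.
ε-closure gives {A, B, C}.
After 0: {A, B, C}.
δ(A,0) = {C}; δ(B,0) = {A, B, C}; δ(C,0) = {A, B}.
Union: {A, B, C}.
After 0: {A, B, C}.

{A, B, C}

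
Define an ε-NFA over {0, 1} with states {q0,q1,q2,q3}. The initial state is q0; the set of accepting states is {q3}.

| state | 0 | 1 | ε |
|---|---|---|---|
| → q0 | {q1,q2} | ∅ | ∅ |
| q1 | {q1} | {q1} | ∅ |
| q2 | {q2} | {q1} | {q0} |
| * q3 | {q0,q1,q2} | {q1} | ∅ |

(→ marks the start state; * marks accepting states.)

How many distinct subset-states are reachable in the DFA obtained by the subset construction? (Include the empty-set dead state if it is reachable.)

Start state of the DFA: {q0} (ε-closure of the NFA start).
{q0} --0--> {q0,q1,q2}  [new]
{q0} --1--> ∅  [new]
{q0,q1,q2} --0--> {q0,q1,q2}  [seen]
{q0,q1,q2} --1--> {q1}  [new]
∅ --0--> ∅  [seen]
∅ --1--> ∅  [seen]
{q1} --0--> {q1}  [seen]
{q1} --1--> {q1}  [seen]
Reachable DFA states: {q0}, {q0,q1,q2}, ∅, {q1}.

4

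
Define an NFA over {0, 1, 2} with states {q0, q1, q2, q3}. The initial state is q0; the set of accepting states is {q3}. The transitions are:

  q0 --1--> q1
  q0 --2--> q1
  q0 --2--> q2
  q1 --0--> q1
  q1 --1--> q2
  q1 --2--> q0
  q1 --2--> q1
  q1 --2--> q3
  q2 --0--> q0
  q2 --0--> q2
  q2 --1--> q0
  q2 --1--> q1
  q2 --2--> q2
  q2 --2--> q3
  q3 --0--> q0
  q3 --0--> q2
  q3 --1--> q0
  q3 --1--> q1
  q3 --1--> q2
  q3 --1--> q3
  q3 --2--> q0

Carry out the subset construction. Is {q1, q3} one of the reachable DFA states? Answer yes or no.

Start state of the DFA: {q0}.
{q0} --0--> ∅  [new]
{q0} --1--> {q1}  [new]
{q0} --2--> {q1, q2}  [new]
∅ --0--> ∅  [seen]
∅ --1--> ∅  [seen]
∅ --2--> ∅  [seen]
{q1} --0--> {q1}  [seen]
{q1} --1--> {q2}  [new]
{q1} --2--> {q0, q1, q3}  [new]
{q1, q2} --0--> {q0, q1, q2}  [new]
{q1, q2} --1--> {q0, q1, q2}  [seen]
{q1, q2} --2--> {q0, q1, q2, q3}  [new]
{q2} --0--> {q0, q2}  [new]
{q2} --1--> {q0, q1}  [new]
{q2} --2--> {q2, q3}  [new]
{q0, q1, q3} --0--> {q0, q1, q2}  [seen]
{q0, q1, q3} --1--> {q0, q1, q2, q3}  [seen]
{q0, q1, q3} --2--> {q0, q1, q2, q3}  [seen]
{q0, q1, q2} --0--> {q0, q1, q2}  [seen]
{q0, q1, q2} --1--> {q0, q1, q2}  [seen]
{q0, q1, q2} --2--> {q0, q1, q2, q3}  [seen]
{q0, q1, q2, q3} --0--> {q0, q1, q2}  [seen]
{q0, q1, q2, q3} --1--> {q0, q1, q2, q3}  [seen]
{q0, q1, q2, q3} --2--> {q0, q1, q2, q3}  [seen]
{q0, q2} --0--> {q0, q2}  [seen]
{q0, q2} --1--> {q0, q1}  [seen]
{q0, q2} --2--> {q1, q2, q3}  [new]
{q0, q1} --0--> {q1}  [seen]
{q0, q1} --1--> {q1, q2}  [seen]
{q0, q1} --2--> {q0, q1, q2, q3}  [seen]
{q2, q3} --0--> {q0, q2}  [seen]
{q2, q3} --1--> {q0, q1, q2, q3}  [seen]
{q2, q3} --2--> {q0, q2, q3}  [new]
{q1, q2, q3} --0--> {q0, q1, q2}  [seen]
{q1, q2, q3} --1--> {q0, q1, q2, q3}  [seen]
{q1, q2, q3} --2--> {q0, q1, q2, q3}  [seen]
{q0, q2, q3} --0--> {q0, q2}  [seen]
{q0, q2, q3} --1--> {q0, q1, q2, q3}  [seen]
{q0, q2, q3} --2--> {q0, q1, q2, q3}  [seen]
Reachable DFA states: {q0}, ∅, {q1}, {q1, q2}, {q2}, {q0, q1, q3}, {q0, q1, q2}, {q0, q1, q2, q3}, {q0, q2}, {q0, q1}, {q2, q3}, {q1, q2, q3}, {q0, q2, q3}.
{q1, q3} is not among them.

no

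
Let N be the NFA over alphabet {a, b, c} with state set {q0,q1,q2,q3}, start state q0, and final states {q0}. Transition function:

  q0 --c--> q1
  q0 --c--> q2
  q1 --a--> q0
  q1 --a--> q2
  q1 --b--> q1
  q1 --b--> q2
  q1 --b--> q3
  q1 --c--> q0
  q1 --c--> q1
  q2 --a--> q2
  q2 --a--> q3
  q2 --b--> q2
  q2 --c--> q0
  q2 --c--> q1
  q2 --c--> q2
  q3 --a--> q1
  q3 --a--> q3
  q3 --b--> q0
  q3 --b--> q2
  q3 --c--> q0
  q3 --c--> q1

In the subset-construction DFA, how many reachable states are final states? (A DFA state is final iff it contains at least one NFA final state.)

Start state of the DFA: {q0}.
{q0} --a--> ∅  [new]
{q0} --b--> ∅  [seen]
{q0} --c--> {q1,q2}  [new]
∅ --a--> ∅  [seen]
∅ --b--> ∅  [seen]
∅ --c--> ∅  [seen]
{q1,q2} --a--> {q0,q2,q3}  [new]
{q1,q2} --b--> {q1,q2,q3}  [new]
{q1,q2} --c--> {q0,q1,q2}  [new]
{q0,q2,q3} --a--> {q1,q2,q3}  [seen]
{q0,q2,q3} --b--> {q0,q2}  [new]
{q0,q2,q3} --c--> {q0,q1,q2}  [seen]
{q1,q2,q3} --a--> {q0,q1,q2,q3}  [new]
{q1,q2,q3} --b--> {q0,q1,q2,q3}  [seen]
{q1,q2,q3} --c--> {q0,q1,q2}  [seen]
{q0,q1,q2} --a--> {q0,q2,q3}  [seen]
{q0,q1,q2} --b--> {q1,q2,q3}  [seen]
{q0,q1,q2} --c--> {q0,q1,q2}  [seen]
{q0,q2} --a--> {q2,q3}  [new]
{q0,q2} --b--> {q2}  [new]
{q0,q2} --c--> {q0,q1,q2}  [seen]
{q0,q1,q2,q3} --a--> {q0,q1,q2,q3}  [seen]
{q0,q1,q2,q3} --b--> {q0,q1,q2,q3}  [seen]
{q0,q1,q2,q3} --c--> {q0,q1,q2}  [seen]
{q2,q3} --a--> {q1,q2,q3}  [seen]
{q2,q3} --b--> {q0,q2}  [seen]
{q2,q3} --c--> {q0,q1,q2}  [seen]
{q2} --a--> {q2,q3}  [seen]
{q2} --b--> {q2}  [seen]
{q2} --c--> {q0,q1,q2}  [seen]
Reachable DFA states: {q0}, ∅, {q1,q2}, {q0,q2,q3}, {q1,q2,q3}, {q0,q1,q2}, {q0,q2}, {q0,q1,q2,q3}, {q2,q3}, {q2}.
Accepting DFA states (contain an NFA accepting state): {q0}, {q0,q2,q3}, {q0,q1,q2}, {q0,q2}, {q0,q1,q2,q3}.

5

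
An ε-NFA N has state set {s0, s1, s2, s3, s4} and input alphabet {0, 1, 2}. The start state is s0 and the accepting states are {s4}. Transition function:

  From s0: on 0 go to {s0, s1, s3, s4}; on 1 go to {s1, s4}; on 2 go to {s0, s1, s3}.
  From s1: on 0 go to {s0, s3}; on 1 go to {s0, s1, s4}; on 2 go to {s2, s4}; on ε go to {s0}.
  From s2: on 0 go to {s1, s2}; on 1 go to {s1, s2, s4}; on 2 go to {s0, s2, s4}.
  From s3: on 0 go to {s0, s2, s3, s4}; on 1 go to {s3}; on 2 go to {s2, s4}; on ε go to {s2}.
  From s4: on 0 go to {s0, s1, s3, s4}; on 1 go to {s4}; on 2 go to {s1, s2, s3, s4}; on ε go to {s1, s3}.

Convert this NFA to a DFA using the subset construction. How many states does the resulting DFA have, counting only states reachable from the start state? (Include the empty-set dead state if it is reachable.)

Start state of the DFA: {s0} (ε-closure of the NFA start).
{s0} --0--> {s0, s1, s2, s3, s4}  [new]
{s0} --1--> {s0, s1, s2, s3, s4}  [seen]
{s0} --2--> {s0, s1, s2, s3}  [new]
{s0, s1, s2, s3, s4} --0--> {s0, s1, s2, s3, s4}  [seen]
{s0, s1, s2, s3, s4} --1--> {s0, s1, s2, s3, s4}  [seen]
{s0, s1, s2, s3, s4} --2--> {s0, s1, s2, s3, s4}  [seen]
{s0, s1, s2, s3} --0--> {s0, s1, s2, s3, s4}  [seen]
{s0, s1, s2, s3} --1--> {s0, s1, s2, s3, s4}  [seen]
{s0, s1, s2, s3} --2--> {s0, s1, s2, s3, s4}  [seen]
Reachable DFA states: {s0}, {s0, s1, s2, s3, s4}, {s0, s1, s2, s3}.

3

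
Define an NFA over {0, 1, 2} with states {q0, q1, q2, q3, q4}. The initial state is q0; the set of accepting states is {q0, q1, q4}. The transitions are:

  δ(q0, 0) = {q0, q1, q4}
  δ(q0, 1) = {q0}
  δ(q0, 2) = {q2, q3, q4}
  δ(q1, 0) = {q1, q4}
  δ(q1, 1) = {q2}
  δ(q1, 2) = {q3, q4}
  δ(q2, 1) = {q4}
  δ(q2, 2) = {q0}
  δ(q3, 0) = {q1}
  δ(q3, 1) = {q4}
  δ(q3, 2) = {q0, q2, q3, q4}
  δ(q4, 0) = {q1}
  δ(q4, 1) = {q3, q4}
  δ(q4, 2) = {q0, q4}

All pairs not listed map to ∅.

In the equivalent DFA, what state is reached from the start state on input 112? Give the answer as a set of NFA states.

Start: {q0}.
δ(q0,1) = {q0}.
Union: {q0}.
After 1: {q0}.
δ(q0,1) = {q0}.
Union: {q0}.
After 1: {q0}.
δ(q0,2) = {q2, q3, q4}.
Union: {q2, q3, q4}.
After 2: {q2, q3, q4}.

{q2, q3, q4}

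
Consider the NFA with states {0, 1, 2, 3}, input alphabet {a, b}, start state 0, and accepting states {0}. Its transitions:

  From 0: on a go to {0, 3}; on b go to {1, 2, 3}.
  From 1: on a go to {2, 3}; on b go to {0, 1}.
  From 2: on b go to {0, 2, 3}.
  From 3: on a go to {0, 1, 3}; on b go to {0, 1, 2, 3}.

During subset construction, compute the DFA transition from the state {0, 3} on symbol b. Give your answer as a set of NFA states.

{0, 1, 2, 3}

δ(0,b) = {1, 2, 3}; δ(3,b) = {0, 1, 2, 3}.
Union: {0, 1, 2, 3}.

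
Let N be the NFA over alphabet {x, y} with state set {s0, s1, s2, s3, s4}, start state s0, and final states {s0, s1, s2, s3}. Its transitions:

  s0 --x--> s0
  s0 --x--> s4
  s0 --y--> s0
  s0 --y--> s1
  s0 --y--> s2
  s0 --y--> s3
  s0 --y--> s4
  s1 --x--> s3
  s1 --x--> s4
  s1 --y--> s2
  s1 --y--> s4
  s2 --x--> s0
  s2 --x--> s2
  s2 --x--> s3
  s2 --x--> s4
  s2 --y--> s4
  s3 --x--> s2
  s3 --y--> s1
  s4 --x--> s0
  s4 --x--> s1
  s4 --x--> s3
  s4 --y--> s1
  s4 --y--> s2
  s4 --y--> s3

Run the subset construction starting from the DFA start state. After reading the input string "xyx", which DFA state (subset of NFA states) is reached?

Start: {s0}.
δ(s0,x) = {s0, s4}.
Union: {s0, s4}.
After x: {s0, s4}.
δ(s0,y) = {s0, s1, s2, s3, s4}; δ(s4,y) = {s1, s2, s3}.
Union: {s0, s1, s2, s3, s4}.
After y: {s0, s1, s2, s3, s4}.
δ(s0,x) = {s0, s4}; δ(s1,x) = {s3, s4}; δ(s2,x) = {s0, s2, s3, s4}; δ(s3,x) = {s2}; δ(s4,x) = {s0, s1, s3}.
Union: {s0, s1, s2, s3, s4}.
After x: {s0, s1, s2, s3, s4}.

{s0, s1, s2, s3, s4}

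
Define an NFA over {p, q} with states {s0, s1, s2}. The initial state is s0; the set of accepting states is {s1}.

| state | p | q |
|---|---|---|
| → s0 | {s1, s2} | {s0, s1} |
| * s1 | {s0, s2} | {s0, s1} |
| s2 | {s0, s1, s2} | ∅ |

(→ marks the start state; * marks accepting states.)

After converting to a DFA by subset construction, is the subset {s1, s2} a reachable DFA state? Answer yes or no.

Start state of the DFA: {s0}.
{s0} --p--> {s1, s2}  [new]
{s0} --q--> {s0, s1}  [new]
{s1, s2} --p--> {s0, s1, s2}  [new]
{s1, s2} --q--> {s0, s1}  [seen]
{s0, s1} --p--> {s0, s1, s2}  [seen]
{s0, s1} --q--> {s0, s1}  [seen]
{s0, s1, s2} --p--> {s0, s1, s2}  [seen]
{s0, s1, s2} --q--> {s0, s1}  [seen]
Reachable DFA states: {s0}, {s1, s2}, {s0, s1}, {s0, s1, s2}.
{s1, s2} is among them.

yes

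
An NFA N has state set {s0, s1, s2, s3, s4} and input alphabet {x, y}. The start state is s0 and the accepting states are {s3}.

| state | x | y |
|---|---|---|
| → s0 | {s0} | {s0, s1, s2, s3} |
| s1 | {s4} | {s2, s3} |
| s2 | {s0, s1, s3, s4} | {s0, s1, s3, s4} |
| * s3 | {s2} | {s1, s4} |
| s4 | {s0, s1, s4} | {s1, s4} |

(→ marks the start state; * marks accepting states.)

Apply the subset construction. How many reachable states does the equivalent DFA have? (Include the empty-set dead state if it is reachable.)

Start state of the DFA: {s0}.
{s0} --x--> {s0}  [seen]
{s0} --y--> {s0, s1, s2, s3}  [new]
{s0, s1, s2, s3} --x--> {s0, s1, s2, s3, s4}  [new]
{s0, s1, s2, s3} --y--> {s0, s1, s2, s3, s4}  [seen]
{s0, s1, s2, s3, s4} --x--> {s0, s1, s2, s3, s4}  [seen]
{s0, s1, s2, s3, s4} --y--> {s0, s1, s2, s3, s4}  [seen]
Reachable DFA states: {s0}, {s0, s1, s2, s3}, {s0, s1, s2, s3, s4}.

3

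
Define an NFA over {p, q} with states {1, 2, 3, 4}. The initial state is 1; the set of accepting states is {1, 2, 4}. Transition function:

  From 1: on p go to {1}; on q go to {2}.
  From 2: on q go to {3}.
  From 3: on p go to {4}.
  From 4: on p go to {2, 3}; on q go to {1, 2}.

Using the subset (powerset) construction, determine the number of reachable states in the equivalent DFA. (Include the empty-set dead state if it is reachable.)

7

Start state of the DFA: {1}.
{1} --p--> {1}  [seen]
{1} --q--> {2}  [new]
{2} --p--> ∅  [new]
{2} --q--> {3}  [new]
∅ --p--> ∅  [seen]
∅ --q--> ∅  [seen]
{3} --p--> {4}  [new]
{3} --q--> ∅  [seen]
{4} --p--> {2, 3}  [new]
{4} --q--> {1, 2}  [new]
{2, 3} --p--> {4}  [seen]
{2, 3} --q--> {3}  [seen]
{1, 2} --p--> {1}  [seen]
{1, 2} --q--> {2, 3}  [seen]
Reachable DFA states: {1}, {2}, ∅, {3}, {4}, {2, 3}, {1, 2}.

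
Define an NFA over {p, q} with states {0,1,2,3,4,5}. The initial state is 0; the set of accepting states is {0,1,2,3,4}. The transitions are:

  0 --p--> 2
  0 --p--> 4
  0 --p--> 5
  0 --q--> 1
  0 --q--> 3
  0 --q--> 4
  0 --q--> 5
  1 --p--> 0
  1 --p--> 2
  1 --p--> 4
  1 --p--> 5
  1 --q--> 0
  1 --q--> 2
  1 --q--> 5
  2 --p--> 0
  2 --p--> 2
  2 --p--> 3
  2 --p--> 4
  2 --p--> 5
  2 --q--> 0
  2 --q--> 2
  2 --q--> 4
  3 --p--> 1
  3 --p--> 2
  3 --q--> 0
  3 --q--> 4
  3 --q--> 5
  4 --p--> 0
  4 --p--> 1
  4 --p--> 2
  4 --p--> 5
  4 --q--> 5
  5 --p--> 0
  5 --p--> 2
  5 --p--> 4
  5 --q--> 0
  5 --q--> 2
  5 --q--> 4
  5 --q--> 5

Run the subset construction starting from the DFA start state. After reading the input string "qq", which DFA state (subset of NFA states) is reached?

{0,2,4,5}

Start: {0}.
δ(0,q) = {1,3,4,5}.
Union: {1,3,4,5}.
After q: {1,3,4,5}.
δ(1,q) = {0,2,5}; δ(3,q) = {0,4,5}; δ(4,q) = {5}; δ(5,q) = {0,2,4,5}.
Union: {0,2,4,5}.
After q: {0,2,4,5}.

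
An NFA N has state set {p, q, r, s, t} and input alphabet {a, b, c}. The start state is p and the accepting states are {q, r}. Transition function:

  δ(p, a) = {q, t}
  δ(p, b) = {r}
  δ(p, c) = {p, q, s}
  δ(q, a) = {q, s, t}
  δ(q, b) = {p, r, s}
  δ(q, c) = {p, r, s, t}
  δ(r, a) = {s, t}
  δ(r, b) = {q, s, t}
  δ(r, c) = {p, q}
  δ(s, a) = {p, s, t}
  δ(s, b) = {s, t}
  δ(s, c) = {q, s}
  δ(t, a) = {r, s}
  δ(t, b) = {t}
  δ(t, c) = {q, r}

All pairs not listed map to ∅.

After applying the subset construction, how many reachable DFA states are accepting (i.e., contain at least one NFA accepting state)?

12

Start state of the DFA: {p}.
{p} --a--> {q, t}  [new]
{p} --b--> {r}  [new]
{p} --c--> {p, q, s}  [new]
{q, t} --a--> {q, r, s, t}  [new]
{q, t} --b--> {p, r, s, t}  [new]
{q, t} --c--> {p, q, r, s, t}  [new]
{r} --a--> {s, t}  [new]
{r} --b--> {q, s, t}  [new]
{r} --c--> {p, q}  [new]
{p, q, s} --a--> {p, q, s, t}  [new]
{p, q, s} --b--> {p, r, s, t}  [seen]
{p, q, s} --c--> {p, q, r, s, t}  [seen]
{q, r, s, t} --a--> {p, q, r, s, t}  [seen]
{q, r, s, t} --b--> {p, q, r, s, t}  [seen]
{q, r, s, t} --c--> {p, q, r, s, t}  [seen]
{p, r, s, t} --a--> {p, q, r, s, t}  [seen]
{p, r, s, t} --b--> {q, r, s, t}  [seen]
{p, r, s, t} --c--> {p, q, r, s}  [new]
{p, q, r, s, t} --a--> {p, q, r, s, t}  [seen]
{p, q, r, s, t} --b--> {p, q, r, s, t}  [seen]
{p, q, r, s, t} --c--> {p, q, r, s, t}  [seen]
{s, t} --a--> {p, r, s, t}  [seen]
{s, t} --b--> {s, t}  [seen]
{s, t} --c--> {q, r, s}  [new]
{q, s, t} --a--> {p, q, r, s, t}  [seen]
{q, s, t} --b--> {p, r, s, t}  [seen]
{q, s, t} --c--> {p, q, r, s, t}  [seen]
{p, q} --a--> {q, s, t}  [seen]
{p, q} --b--> {p, r, s}  [new]
{p, q} --c--> {p, q, r, s, t}  [seen]
{p, q, s, t} --a--> {p, q, r, s, t}  [seen]
{p, q, s, t} --b--> {p, r, s, t}  [seen]
{p, q, s, t} --c--> {p, q, r, s, t}  [seen]
{p, q, r, s} --a--> {p, q, s, t}  [seen]
{p, q, r, s} --b--> {p, q, r, s, t}  [seen]
{p, q, r, s} --c--> {p, q, r, s, t}  [seen]
{q, r, s} --a--> {p, q, s, t}  [seen]
{q, r, s} --b--> {p, q, r, s, t}  [seen]
{q, r, s} --c--> {p, q, r, s, t}  [seen]
{p, r, s} --a--> {p, q, s, t}  [seen]
{p, r, s} --b--> {q, r, s, t}  [seen]
{p, r, s} --c--> {p, q, s}  [seen]
Reachable DFA states: {p}, {q, t}, {r}, {p, q, s}, {q, r, s, t}, {p, r, s, t}, {p, q, r, s, t}, {s, t}, {q, s, t}, {p, q}, {p, q, s, t}, {p, q, r, s}, {q, r, s}, {p, r, s}.
Accepting DFA states (contain an NFA accepting state): {q, t}, {r}, {p, q, s}, {q, r, s, t}, {p, r, s, t}, {p, q, r, s, t}, {q, s, t}, {p, q}, {p, q, s, t}, {p, q, r, s}, {q, r, s}, {p, r, s}.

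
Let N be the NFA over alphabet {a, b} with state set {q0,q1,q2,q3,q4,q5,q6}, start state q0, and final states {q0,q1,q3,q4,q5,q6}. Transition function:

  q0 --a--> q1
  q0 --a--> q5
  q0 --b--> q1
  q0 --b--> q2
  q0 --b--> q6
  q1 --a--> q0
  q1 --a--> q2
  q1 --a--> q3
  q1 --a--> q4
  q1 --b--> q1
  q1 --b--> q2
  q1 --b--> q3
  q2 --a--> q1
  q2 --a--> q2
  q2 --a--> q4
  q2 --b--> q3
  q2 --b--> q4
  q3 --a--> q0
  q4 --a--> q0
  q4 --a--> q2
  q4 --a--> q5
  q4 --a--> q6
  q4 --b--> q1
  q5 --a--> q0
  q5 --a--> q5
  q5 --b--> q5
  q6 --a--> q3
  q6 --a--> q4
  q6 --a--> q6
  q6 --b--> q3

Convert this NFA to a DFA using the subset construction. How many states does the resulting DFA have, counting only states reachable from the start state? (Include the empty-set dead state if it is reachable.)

Start state of the DFA: {q0}.
{q0} --a--> {q1,q5}  [new]
{q0} --b--> {q1,q2,q6}  [new]
{q1,q5} --a--> {q0,q2,q3,q4,q5}  [new]
{q1,q5} --b--> {q1,q2,q3,q5}  [new]
{q1,q2,q6} --a--> {q0,q1,q2,q3,q4,q6}  [new]
{q1,q2,q6} --b--> {q1,q2,q3,q4}  [new]
{q0,q2,q3,q4,q5} --a--> {q0,q1,q2,q4,q5,q6}  [new]
{q0,q2,q3,q4,q5} --b--> {q1,q2,q3,q4,q5,q6}  [new]
{q1,q2,q3,q5} --a--> {q0,q1,q2,q3,q4,q5}  [new]
{q1,q2,q3,q5} --b--> {q1,q2,q3,q4,q5}  [new]
{q0,q1,q2,q3,q4,q6} --a--> {q0,q1,q2,q3,q4,q5,q6}  [new]
{q0,q1,q2,q3,q4,q6} --b--> {q1,q2,q3,q4,q6}  [new]
{q1,q2,q3,q4} --a--> {q0,q1,q2,q3,q4,q5,q6}  [seen]
{q1,q2,q3,q4} --b--> {q1,q2,q3,q4}  [seen]
{q0,q1,q2,q4,q5,q6} --a--> {q0,q1,q2,q3,q4,q5,q6}  [seen]
{q0,q1,q2,q4,q5,q6} --b--> {q1,q2,q3,q4,q5,q6}  [seen]
{q1,q2,q3,q4,q5,q6} --a--> {q0,q1,q2,q3,q4,q5,q6}  [seen]
{q1,q2,q3,q4,q5,q6} --b--> {q1,q2,q3,q4,q5}  [seen]
{q0,q1,q2,q3,q4,q5} --a--> {q0,q1,q2,q3,q4,q5,q6}  [seen]
{q0,q1,q2,q3,q4,q5} --b--> {q1,q2,q3,q4,q5,q6}  [seen]
{q1,q2,q3,q4,q5} --a--> {q0,q1,q2,q3,q4,q5,q6}  [seen]
{q1,q2,q3,q4,q5} --b--> {q1,q2,q3,q4,q5}  [seen]
{q0,q1,q2,q3,q4,q5,q6} --a--> {q0,q1,q2,q3,q4,q5,q6}  [seen]
{q0,q1,q2,q3,q4,q5,q6} --b--> {q1,q2,q3,q4,q5,q6}  [seen]
{q1,q2,q3,q4,q6} --a--> {q0,q1,q2,q3,q4,q5,q6}  [seen]
{q1,q2,q3,q4,q6} --b--> {q1,q2,q3,q4}  [seen]
Reachable DFA states: {q0}, {q1,q5}, {q1,q2,q6}, {q0,q2,q3,q4,q5}, {q1,q2,q3,q5}, {q0,q1,q2,q3,q4,q6}, {q1,q2,q3,q4}, {q0,q1,q2,q4,q5,q6}, {q1,q2,q3,q4,q5,q6}, {q0,q1,q2,q3,q4,q5}, {q1,q2,q3,q4,q5}, {q0,q1,q2,q3,q4,q5,q6}, {q1,q2,q3,q4,q6}.

13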